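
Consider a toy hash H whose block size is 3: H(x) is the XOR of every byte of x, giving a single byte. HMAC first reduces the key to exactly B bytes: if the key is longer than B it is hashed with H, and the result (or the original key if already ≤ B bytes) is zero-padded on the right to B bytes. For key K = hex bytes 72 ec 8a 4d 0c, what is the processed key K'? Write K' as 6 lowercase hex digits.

550000

|K| = 5 > B = 3, so first hash the key.
H(K): XOR 72⊕ec⊕8a⊕4d⊕0c = 55.
Zero-pad H(K) = 55 to 3 bytes: K' = 55 00 00.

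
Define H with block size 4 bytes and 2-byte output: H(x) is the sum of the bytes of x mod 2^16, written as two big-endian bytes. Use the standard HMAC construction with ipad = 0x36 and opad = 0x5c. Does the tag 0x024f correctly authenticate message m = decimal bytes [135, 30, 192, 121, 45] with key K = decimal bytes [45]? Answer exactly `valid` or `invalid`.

Key decimal bytes [45] = 2d is 1 byte ≤ B = 4; zero-pad to 4 bytes: K' = 2d 00 00 00.
K' ⊕ ipad = 1b 36 36 36; K' ⊕ opad = 71 5c 5c 5c.
Inner hash: sum = 27+54+54+54+135+30+192+121+45 = 712 → 02 c8.
Outer hash (recomputed tag): sum = 113+92+92+92+2+200 = 591 → 02 4f.
Recomputed tag = 024f; claimed = 024f → match.

valid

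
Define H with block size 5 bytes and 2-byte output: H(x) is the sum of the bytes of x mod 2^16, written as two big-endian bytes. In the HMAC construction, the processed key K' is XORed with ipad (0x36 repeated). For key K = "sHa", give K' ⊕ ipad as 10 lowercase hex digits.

457e573636

Key "sHa" = 73 48 61 is 3 bytes ≤ B = 5; zero-pad to 5 bytes: K' = 73 48 61 00 00.
XOR each byte with 0x36: 73⊕36=45, 48⊕36=7e, 61⊕36=57, 00⊕36=36, 00⊕36=36.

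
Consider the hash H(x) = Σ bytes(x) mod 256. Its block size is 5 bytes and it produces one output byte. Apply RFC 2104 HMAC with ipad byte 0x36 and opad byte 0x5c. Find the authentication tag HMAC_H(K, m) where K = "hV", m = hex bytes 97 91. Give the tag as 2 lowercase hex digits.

da

Key "hV" = 68 56 is 2 bytes ≤ B = 5; zero-pad to 5 bytes: K' = 68 56 00 00 00.
K' ⊕ ipad = 5e 60 36 36 36.  K' ⊕ opad = 34 0a 5c 5c 5c.
Inner input = (K'⊕ipad) ∥ m = 5e 60 36 36 36 ∥ 97 91.
Inner hash: sum = 94+96+54+54+54+151+145 = 648; mod 256 = 136 → 88.
Outer input = (K'⊕opad) ∥ inner = 34 0a 5c 5c 5c ∥ 88.
Outer hash (tag): sum = 52+10+92+92+92+136 = 474; mod 256 = 218 → da.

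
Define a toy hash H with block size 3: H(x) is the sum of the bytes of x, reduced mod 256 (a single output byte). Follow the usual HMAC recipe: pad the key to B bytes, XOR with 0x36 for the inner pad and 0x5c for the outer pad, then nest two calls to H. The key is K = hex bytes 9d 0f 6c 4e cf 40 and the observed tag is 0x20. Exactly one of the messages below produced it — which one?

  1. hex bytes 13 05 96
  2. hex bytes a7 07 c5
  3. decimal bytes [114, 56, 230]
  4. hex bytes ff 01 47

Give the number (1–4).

Key hex bytes 9d 0f 6c 4e cf 40 is 6 bytes > B = 3, so hash it first: H(key) = 75, then zero-pad to 3 bytes: K' = 75 00 00.
K' ⊕ ipad = 43 36 36; K' ⊕ opad = 29 5c 5c.
m1: inner = H(43 36 36 13 05 96) = 5d; tag = H(29 5c 5c 5d) = 3e
m2: inner = H(43 36 36 a7 07 c5) = 22; tag = H(29 5c 5c 22) = 03
m3: inner = H(43 36 36 72 38 e6) = 3f; tag = H(29 5c 5c 3f) = 20 ← matches
m4: inner = H(43 36 36 ff 01 47) = f6; tag = H(29 5c 5c f6) = d7

3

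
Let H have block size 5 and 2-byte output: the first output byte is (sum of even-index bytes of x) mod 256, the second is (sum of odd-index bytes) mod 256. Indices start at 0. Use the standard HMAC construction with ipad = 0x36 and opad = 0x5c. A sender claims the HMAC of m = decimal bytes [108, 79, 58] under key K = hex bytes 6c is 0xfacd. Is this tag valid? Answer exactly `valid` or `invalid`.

valid

Key hex bytes 6c is 1 byte ≤ B = 5; zero-pad to 5 bytes: K' = 6c 00 00 00 00.
K' ⊕ ipad = 5a 36 36 36 36; K' ⊕ opad = 30 5c 5c 5c 5c.
Inner hash: even-index sum = 277 mod 256 = 21; odd-index sum = 274 mod 256 = 18 → 15 12.
Outer hash (recomputed tag): even-index sum = 250 mod 256 = 250; odd-index sum = 205 mod 256 = 205 → fa cd.
Recomputed tag = facd; claimed = facd → match.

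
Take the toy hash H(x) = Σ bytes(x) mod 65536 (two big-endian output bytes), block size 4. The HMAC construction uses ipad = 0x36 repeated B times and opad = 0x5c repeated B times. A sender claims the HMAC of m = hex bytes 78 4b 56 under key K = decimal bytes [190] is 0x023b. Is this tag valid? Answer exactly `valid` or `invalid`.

valid

Key decimal bytes [190] = be is 1 byte ≤ B = 4; zero-pad to 4 bytes: K' = be 00 00 00.
K' ⊕ ipad = 88 36 36 36; K' ⊕ opad = e2 5c 5c 5c.
Inner hash: sum = 136+54+54+54+120+75+86 = 579 → 02 43.
Outer hash (recomputed tag): sum = 226+92+92+92+2+67 = 571 → 02 3b.
Recomputed tag = 023b; claimed = 023b → match.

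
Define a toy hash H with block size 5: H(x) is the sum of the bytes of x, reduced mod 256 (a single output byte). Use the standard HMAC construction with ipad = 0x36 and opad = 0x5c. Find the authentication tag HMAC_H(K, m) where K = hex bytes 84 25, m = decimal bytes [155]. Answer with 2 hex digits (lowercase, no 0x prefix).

67

Key hex bytes 84 25 is 2 bytes ≤ B = 5; zero-pad to 5 bytes: K' = 84 25 00 00 00.
K' ⊕ ipad = b2 13 36 36 36.  K' ⊕ opad = d8 79 5c 5c 5c.
Inner input = (K'⊕ipad) ∥ m = b2 13 36 36 36 ∥ 9b.
Inner hash: sum = 178+19+54+54+54+155 = 514; mod 256 = 2 → 02.
Outer input = (K'⊕opad) ∥ inner = d8 79 5c 5c 5c ∥ 02.
Outer hash (tag): sum = 216+121+92+92+92+2 = 615; mod 256 = 103 → 67.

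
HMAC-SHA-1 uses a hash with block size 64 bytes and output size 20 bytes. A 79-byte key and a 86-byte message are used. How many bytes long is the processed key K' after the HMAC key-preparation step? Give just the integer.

64

Key is 79 > 64 bytes, so it is hashed to 20 bytes then zero-padded to 64: |K'| = 64.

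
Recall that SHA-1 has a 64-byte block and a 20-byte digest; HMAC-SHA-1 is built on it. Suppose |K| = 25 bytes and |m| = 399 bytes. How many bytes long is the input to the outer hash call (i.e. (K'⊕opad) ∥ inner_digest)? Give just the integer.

84

Key is 25 ≤ 64 bytes, zero-padded: |K'| = 64.
Outer input = (K'⊕opad) ∥ H(inner) → 64 + 20 = 84 bytes.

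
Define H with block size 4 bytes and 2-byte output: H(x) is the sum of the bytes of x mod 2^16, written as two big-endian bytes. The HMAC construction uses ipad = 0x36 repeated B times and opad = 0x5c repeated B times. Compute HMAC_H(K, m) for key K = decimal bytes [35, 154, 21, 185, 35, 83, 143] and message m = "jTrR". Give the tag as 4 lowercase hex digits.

Key decimal bytes [35, 154, 21, 185, 35, 83, 143] = 23 9a 15 b9 23 53 8f is 7 bytes > B = 4, so hash it first: H(key) = 02 90, then zero-pad to 4 bytes: K' = 02 90 00 00.
K' ⊕ ipad = 34 a6 36 36.  K' ⊕ opad = 5e cc 5c 5c.
Inner input = (K'⊕ipad) ∥ m = 34 a6 36 36 ∥ 6a 54 72 52.
Inner hash: sum = 52+166+54+54+106+84+114+82 = 712 → 02 c8.
Outer input = (K'⊕opad) ∥ inner = 5e cc 5c 5c ∥ 02 c8.
Outer hash (tag): sum = 94+204+92+92+2+200 = 684 → 02 ac.

02ac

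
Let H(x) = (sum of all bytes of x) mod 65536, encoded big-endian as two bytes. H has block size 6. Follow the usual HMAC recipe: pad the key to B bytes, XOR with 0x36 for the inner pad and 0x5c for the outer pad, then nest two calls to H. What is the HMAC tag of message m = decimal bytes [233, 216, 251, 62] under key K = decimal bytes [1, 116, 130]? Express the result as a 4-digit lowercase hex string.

Key decimal bytes [1, 116, 130] = 01 74 82 is 3 bytes ≤ B = 6; zero-pad to 6 bytes: K' = 01 74 82 00 00 00.
K' ⊕ ipad = 37 42 b4 36 36 36.  K' ⊕ opad = 5d 28 de 5c 5c 5c.
Inner input = (K'⊕ipad) ∥ m = 37 42 b4 36 36 36 ∥ e9 d8 fb 3e.
Inner hash: sum = 55+66+180+54+54+54+233+216+251+62 = 1225 → 04 c9.
Outer input = (K'⊕opad) ∥ inner = 5d 28 de 5c 5c 5c ∥ 04 c9.
Outer hash (tag): sum = 93+40+222+92+92+92+4+201 = 836 → 03 44.

0344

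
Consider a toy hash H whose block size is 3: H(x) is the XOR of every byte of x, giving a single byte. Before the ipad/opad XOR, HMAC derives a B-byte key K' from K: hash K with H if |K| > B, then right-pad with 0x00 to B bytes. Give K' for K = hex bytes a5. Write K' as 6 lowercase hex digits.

Key hex bytes a5 is 1 byte ≤ B = 3; zero-pad to 3 bytes: K' = a5 00 00.

a50000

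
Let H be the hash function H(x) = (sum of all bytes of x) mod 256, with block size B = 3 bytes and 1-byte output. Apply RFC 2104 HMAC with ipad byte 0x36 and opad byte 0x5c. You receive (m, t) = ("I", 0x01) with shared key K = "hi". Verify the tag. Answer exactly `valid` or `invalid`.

valid

Key "hi" = 68 69 is 2 bytes ≤ B = 3; zero-pad to 3 bytes: K' = 68 69 00.
K' ⊕ ipad = 5e 5f 36; K' ⊕ opad = 34 35 5c.
Inner hash: sum = 94+95+54+73 = 316; mod 256 = 60 → 3c.
Outer hash (recomputed tag): sum = 52+53+92+60 = 257; mod 256 = 1 → 01.
Recomputed tag = 01; claimed = 01 → match.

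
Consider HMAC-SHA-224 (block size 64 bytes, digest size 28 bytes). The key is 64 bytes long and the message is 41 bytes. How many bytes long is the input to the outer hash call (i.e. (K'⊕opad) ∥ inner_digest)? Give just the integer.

Key is 64 ≤ 64 bytes, zero-padded: |K'| = 64.
Outer input = (K'⊕opad) ∥ H(inner) → 64 + 28 = 92 bytes.

92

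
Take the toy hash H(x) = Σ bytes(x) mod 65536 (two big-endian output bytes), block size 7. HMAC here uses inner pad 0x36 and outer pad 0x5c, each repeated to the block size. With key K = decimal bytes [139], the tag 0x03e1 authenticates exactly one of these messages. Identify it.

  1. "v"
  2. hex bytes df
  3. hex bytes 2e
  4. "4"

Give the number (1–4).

Key decimal bytes [139] = 8b is 1 byte ≤ B = 7; zero-pad to 7 bytes: K' = 8b 00 00 00 00 00 00.
K' ⊕ ipad = bd 36 36 36 36 36 36; K' ⊕ opad = d7 5c 5c 5c 5c 5c 5c.
m1: inner = H(bd 36 36 36 36 36 36 76) = 02 77; tag = H(d7 5c 5c 5c 5c 5c 5c 02 77) = 0378
m2: inner = H(bd 36 36 36 36 36 36 df) = 02 e0; tag = H(d7 5c 5c 5c 5c 5c 5c 02 e0) = 03e1 ← matches
m3: inner = H(bd 36 36 36 36 36 36 2e) = 02 2f; tag = H(d7 5c 5c 5c 5c 5c 5c 02 2f) = 0330
m4: inner = H(bd 36 36 36 36 36 36 34) = 02 35; tag = H(d7 5c 5c 5c 5c 5c 5c 02 35) = 0336

2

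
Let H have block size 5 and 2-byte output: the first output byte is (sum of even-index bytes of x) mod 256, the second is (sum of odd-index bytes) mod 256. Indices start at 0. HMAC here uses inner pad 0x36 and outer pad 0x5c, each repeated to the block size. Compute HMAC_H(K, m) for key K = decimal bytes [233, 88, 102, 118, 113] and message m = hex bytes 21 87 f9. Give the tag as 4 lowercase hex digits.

Key decimal bytes [233, 88, 102, 118, 113] = e9 58 66 76 71 is exactly B = 5 bytes: K' = e9 58 66 76 71.
K' ⊕ ipad = df 6e 50 40 47.  K' ⊕ opad = b5 04 3a 2a 2d.
Inner input = (K'⊕ipad) ∥ m = df 6e 50 40 47 ∥ 21 87 f9.
Inner hash: even-index sum = 509 mod 256 = 253; odd-index sum = 456 mod 256 = 200 → fd c8.
Outer input = (K'⊕opad) ∥ inner = b5 04 3a 2a 2d ∥ fd c8.
Outer hash (tag): even-index sum = 484 mod 256 = 228; odd-index sum = 299 mod 256 = 43 → e4 2b.

e42b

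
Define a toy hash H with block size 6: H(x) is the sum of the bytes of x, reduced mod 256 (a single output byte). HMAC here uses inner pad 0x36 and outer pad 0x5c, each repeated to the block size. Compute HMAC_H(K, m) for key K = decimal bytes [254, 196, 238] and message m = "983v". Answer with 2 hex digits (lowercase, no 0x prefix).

4e

Key decimal bytes [254, 196, 238] = fe c4 ee is 3 bytes ≤ B = 6; zero-pad to 6 bytes: K' = fe c4 ee 00 00 00.
K' ⊕ ipad = c8 f2 d8 36 36 36.  K' ⊕ opad = a2 98 b2 5c 5c 5c.
Inner input = (K'⊕ipad) ∥ m = c8 f2 d8 36 36 36 ∥ 39 38 33 76.
Inner hash: sum = 200+242+216+54+54+54+57+56+51+118 = 1102; mod 256 = 78 → 4e.
Outer input = (K'⊕opad) ∥ inner = a2 98 b2 5c 5c 5c ∥ 4e.
Outer hash (tag): sum = 162+152+178+92+92+92+78 = 846; mod 256 = 78 → 4e.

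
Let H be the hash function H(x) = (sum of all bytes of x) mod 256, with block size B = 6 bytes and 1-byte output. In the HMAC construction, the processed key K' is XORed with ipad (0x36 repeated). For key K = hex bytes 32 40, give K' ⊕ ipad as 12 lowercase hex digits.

Key hex bytes 32 40 is 2 bytes ≤ B = 6; zero-pad to 6 bytes: K' = 32 40 00 00 00 00.
XOR each byte with 0x36: 32⊕36=04, 40⊕36=76, 00⊕36=36, 00⊕36=36, 00⊕36=36, 00⊕36=36.

047636363636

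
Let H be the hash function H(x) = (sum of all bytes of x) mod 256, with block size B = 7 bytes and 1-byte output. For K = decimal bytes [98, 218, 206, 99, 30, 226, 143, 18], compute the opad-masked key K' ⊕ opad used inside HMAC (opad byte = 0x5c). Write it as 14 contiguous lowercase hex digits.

Key decimal bytes [98, 218, 206, 99, 30, 226, 143, 18] = 62 da ce 63 1e e2 8f 12 is 8 bytes > B = 7, so hash it first: H(key) = 0e, then zero-pad to 7 bytes: K' = 0e 00 00 00 00 00 00.
XOR each byte with 0x5c: 0e⊕5c=52, 00⊕5c=5c, 00⊕5c=5c, 00⊕5c=5c, 00⊕5c=5c, 00⊕5c=5c, 00⊕5c=5c.

525c5c5c5c5c5c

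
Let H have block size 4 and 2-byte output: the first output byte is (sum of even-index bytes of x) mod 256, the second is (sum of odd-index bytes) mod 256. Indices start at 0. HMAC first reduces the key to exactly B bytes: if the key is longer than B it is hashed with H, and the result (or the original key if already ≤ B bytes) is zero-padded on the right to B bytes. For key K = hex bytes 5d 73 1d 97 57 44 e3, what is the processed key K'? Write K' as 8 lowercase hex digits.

|K| = 7 > B = 4, so first hash the key.
H(K): even-index sum = 436 mod 256 = 180; odd-index sum = 334 mod 256 = 78 → b4 4e.
Zero-pad H(K) = b4 4e to 4 bytes: K' = b4 4e 00 00.

b44e0000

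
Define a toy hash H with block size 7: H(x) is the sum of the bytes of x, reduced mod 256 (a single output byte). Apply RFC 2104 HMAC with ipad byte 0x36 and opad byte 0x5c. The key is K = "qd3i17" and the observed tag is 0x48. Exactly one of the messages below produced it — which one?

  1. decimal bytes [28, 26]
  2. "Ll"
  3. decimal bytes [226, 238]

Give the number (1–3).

3

Key "qd3i17" = 71 64 33 69 31 37 is 6 bytes ≤ B = 7; zero-pad to 7 bytes: K' = 71 64 33 69 31 37 00.
K' ⊕ ipad = 47 52 05 5f 07 01 36; K' ⊕ opad = 2d 38 6f 35 6d 6b 5c.
m1: inner = H(47 52 05 5f 07 01 36 1c 1a) = 71; tag = H(2d 38 6f 35 6d 6b 5c 71) = ae
m2: inner = H(47 52 05 5f 07 01 36 4c 6c) = f3; tag = H(2d 38 6f 35 6d 6b 5c f3) = 30
m3: inner = H(47 52 05 5f 07 01 36 e2 ee) = 0b; tag = H(2d 38 6f 35 6d 6b 5c 0b) = 48 ← matches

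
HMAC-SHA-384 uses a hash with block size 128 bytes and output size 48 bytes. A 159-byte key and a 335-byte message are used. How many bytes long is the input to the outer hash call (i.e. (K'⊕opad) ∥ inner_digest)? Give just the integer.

176

Key is 159 > 128 bytes, so it is hashed to 48 bytes then zero-padded to 128: |K'| = 128.
Outer input = (K'⊕opad) ∥ H(inner) → 128 + 48 = 176 bytes.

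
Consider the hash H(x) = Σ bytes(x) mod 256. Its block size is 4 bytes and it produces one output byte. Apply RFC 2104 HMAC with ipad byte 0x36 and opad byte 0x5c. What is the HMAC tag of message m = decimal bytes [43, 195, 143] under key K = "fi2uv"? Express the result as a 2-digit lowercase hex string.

Key "fi2uv" = 66 69 32 75 76 is 5 bytes > B = 4, so hash it first: H(key) = ec, then zero-pad to 4 bytes: K' = ec 00 00 00.
K' ⊕ ipad = da 36 36 36.  K' ⊕ opad = b0 5c 5c 5c.
Inner input = (K'⊕ipad) ∥ m = da 36 36 36 ∥ 2b c3 8f.
Inner hash: sum = 218+54+54+54+43+195+143 = 761; mod 256 = 249 → f9.
Outer input = (K'⊕opad) ∥ inner = b0 5c 5c 5c ∥ f9.
Outer hash (tag): sum = 176+92+92+92+249 = 701; mod 256 = 189 → bd.

bd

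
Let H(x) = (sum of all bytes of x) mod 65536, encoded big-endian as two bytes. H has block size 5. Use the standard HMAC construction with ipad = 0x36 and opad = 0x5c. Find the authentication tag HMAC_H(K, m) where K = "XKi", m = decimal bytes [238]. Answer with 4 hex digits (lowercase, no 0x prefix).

01ae

Key "XKi" = 58 4b 69 is 3 bytes ≤ B = 5; zero-pad to 5 bytes: K' = 58 4b 69 00 00.
K' ⊕ ipad = 6e 7d 5f 36 36.  K' ⊕ opad = 04 17 35 5c 5c.
Inner input = (K'⊕ipad) ∥ m = 6e 7d 5f 36 36 ∥ ee.
Inner hash: sum = 110+125+95+54+54+238 = 676 → 02 a4.
Outer input = (K'⊕opad) ∥ inner = 04 17 35 5c 5c ∥ 02 a4.
Outer hash (tag): sum = 4+23+53+92+92+2+164 = 430 → 01 ae.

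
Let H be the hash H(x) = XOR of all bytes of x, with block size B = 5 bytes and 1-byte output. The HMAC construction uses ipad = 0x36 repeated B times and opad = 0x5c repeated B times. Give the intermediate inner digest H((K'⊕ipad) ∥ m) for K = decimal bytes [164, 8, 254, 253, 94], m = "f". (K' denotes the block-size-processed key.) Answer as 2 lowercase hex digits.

a1

Key decimal bytes [164, 8, 254, 253, 94] = a4 08 fe fd 5e is exactly B = 5 bytes: K' = a4 08 fe fd 5e.
K' ⊕ ipad = 92 3e c8 cb 68.
Inner input = 92 3e c8 cb 68 ∥ 66.
Inner hash: XOR 92⊕3e⊕c8⊕cb⊕68⊕66 = a1.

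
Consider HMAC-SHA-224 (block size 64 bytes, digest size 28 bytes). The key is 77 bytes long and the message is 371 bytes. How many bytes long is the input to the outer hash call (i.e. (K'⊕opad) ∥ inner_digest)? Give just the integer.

Key is 77 > 64 bytes, so it is hashed to 28 bytes then zero-padded to 64: |K'| = 64.
Outer input = (K'⊕opad) ∥ H(inner) → 64 + 28 = 92 bytes.

92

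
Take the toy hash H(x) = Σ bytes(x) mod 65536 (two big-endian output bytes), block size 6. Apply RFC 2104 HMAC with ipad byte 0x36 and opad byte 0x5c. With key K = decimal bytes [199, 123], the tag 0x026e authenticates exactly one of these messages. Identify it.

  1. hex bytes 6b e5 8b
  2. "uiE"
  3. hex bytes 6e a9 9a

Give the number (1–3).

2

Key decimal bytes [199, 123] = c7 7b is 2 bytes ≤ B = 6; zero-pad to 6 bytes: K' = c7 7b 00 00 00 00.
K' ⊕ ipad = f1 4d 36 36 36 36; K' ⊕ opad = 9b 27 5c 5c 5c 5c.
m1: inner = H(f1 4d 36 36 36 36 6b e5 8b) = 03 f1; tag = H(9b 27 5c 5c 5c 5c 03 f1) = 0326
m2: inner = H(f1 4d 36 36 36 36 75 69 45) = 03 39; tag = H(9b 27 5c 5c 5c 5c 03 39) = 026e ← matches
m3: inner = H(f1 4d 36 36 36 36 6e a9 9a) = 03 c7; tag = H(9b 27 5c 5c 5c 5c 03 c7) = 02fc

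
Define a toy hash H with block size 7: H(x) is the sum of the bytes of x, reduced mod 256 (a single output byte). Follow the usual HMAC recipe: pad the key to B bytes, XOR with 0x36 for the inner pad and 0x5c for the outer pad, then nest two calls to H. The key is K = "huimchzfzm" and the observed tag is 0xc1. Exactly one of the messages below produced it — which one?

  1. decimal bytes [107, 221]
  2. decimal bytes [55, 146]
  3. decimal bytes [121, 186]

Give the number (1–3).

2

Key "huimchzfzm" = 68 75 69 6d 63 68 7a 66 7a 6d is 10 bytes > B = 7, so hash it first: H(key) = 45, then zero-pad to 7 bytes: K' = 45 00 00 00 00 00 00.
K' ⊕ ipad = 73 36 36 36 36 36 36; K' ⊕ opad = 19 5c 5c 5c 5c 5c 5c.
m1: inner = H(73 36 36 36 36 36 36 6b dd) = ff; tag = H(19 5c 5c 5c 5c 5c 5c ff) = 40
m2: inner = H(73 36 36 36 36 36 36 37 92) = 80; tag = H(19 5c 5c 5c 5c 5c 5c 80) = c1 ← matches
m3: inner = H(73 36 36 36 36 36 36 79 ba) = ea; tag = H(19 5c 5c 5c 5c 5c 5c ea) = 2b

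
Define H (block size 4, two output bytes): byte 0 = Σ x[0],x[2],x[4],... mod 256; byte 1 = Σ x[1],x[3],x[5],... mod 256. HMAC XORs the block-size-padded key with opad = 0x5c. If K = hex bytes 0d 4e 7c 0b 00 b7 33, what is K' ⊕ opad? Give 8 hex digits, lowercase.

e04c5c5c

Key hex bytes 0d 4e 7c 0b 00 b7 33 is 7 bytes > B = 4, so hash it first: H(key) = bc 10, then zero-pad to 4 bytes: K' = bc 10 00 00.
XOR each byte with 0x5c: bc⊕5c=e0, 10⊕5c=4c, 00⊕5c=5c, 00⊕5c=5c.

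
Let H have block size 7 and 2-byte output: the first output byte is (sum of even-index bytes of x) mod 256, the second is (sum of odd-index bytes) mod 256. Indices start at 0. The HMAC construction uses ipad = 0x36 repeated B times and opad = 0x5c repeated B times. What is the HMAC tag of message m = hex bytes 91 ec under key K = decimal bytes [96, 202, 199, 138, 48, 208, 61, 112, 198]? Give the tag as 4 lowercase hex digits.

Key decimal bytes [96, 202, 199, 138, 48, 208, 61, 112, 198] = 60 ca c7 8a 30 d0 3d 70 c6 is 9 bytes > B = 7, so hash it first: H(key) = 5a 94, then zero-pad to 7 bytes: K' = 5a 94 00 00 00 00 00.
K' ⊕ ipad = 6c a2 36 36 36 36 36.  K' ⊕ opad = 06 c8 5c 5c 5c 5c 5c.
Inner input = (K'⊕ipad) ∥ m = 6c a2 36 36 36 36 36 ∥ 91 ec.
Inner hash: even-index sum = 506 mod 256 = 250; odd-index sum = 415 mod 256 = 159 → fa 9f.
Outer input = (K'⊕opad) ∥ inner = 06 c8 5c 5c 5c 5c 5c ∥ fa 9f.
Outer hash (tag): even-index sum = 441 mod 256 = 185; odd-index sum = 634 mod 256 = 122 → b9 7a.

b97a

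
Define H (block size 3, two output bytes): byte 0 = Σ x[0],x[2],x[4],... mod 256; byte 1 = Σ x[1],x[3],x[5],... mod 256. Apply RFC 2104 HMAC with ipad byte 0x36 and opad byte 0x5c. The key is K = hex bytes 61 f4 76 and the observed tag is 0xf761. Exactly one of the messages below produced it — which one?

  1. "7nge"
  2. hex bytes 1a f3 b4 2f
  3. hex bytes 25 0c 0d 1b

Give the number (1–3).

Key hex bytes 61 f4 76 is exactly B = 3 bytes: K' = 61 f4 76.
K' ⊕ ipad = 57 c2 40; K' ⊕ opad = 3d a8 2a.
m1: inner = H(57 c2 40 37 6e 67 65) = 6a 60; tag = H(3d a8 2a 6a 60) = c712
m2: inner = H(57 c2 40 1a f3 b4 2f) = b9 90; tag = H(3d a8 2a b9 90) = f761 ← matches
m3: inner = H(57 c2 40 25 0c 0d 1b) = be f4; tag = H(3d a8 2a be f4) = 5b66

2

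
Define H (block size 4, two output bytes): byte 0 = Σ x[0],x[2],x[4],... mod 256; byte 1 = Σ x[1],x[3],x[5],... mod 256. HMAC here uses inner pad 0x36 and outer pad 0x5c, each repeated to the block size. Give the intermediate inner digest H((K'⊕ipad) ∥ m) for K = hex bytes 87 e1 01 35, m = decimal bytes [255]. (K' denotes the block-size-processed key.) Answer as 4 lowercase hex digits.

e7da

Key hex bytes 87 e1 01 35 is exactly B = 4 bytes: K' = 87 e1 01 35.
K' ⊕ ipad = b1 d7 37 03.
Inner input = b1 d7 37 03 ∥ ff.
Inner hash: even-index sum = 487 mod 256 = 231; odd-index sum = 218 mod 256 = 218 → e7 da.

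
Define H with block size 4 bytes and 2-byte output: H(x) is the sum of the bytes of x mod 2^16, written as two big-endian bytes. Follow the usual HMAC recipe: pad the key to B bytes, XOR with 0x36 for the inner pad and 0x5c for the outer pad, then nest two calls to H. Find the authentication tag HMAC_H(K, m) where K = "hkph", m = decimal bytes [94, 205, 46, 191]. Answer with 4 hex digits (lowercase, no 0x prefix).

Key "hkph" = 68 6b 70 68 is exactly B = 4 bytes: K' = 68 6b 70 68.
K' ⊕ ipad = 5e 5d 46 5e.  K' ⊕ opad = 34 37 2c 34.
Inner input = (K'⊕ipad) ∥ m = 5e 5d 46 5e ∥ 5e cd 2e bf.
Inner hash: sum = 94+93+70+94+94+205+46+191 = 887 → 03 77.
Outer input = (K'⊕opad) ∥ inner = 34 37 2c 34 ∥ 03 77.
Outer hash (tag): sum = 52+55+44+52+3+119 = 325 → 01 45.

0145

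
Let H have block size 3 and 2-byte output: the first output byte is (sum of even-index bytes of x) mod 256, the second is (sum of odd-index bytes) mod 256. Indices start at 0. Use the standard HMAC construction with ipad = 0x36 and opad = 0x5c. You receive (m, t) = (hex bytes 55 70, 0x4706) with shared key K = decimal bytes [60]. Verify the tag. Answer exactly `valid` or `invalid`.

Key decimal bytes [60] = 3c is 1 byte ≤ B = 3; zero-pad to 3 bytes: K' = 3c 00 00.
K' ⊕ ipad = 0a 36 36; K' ⊕ opad = 60 5c 5c.
Inner hash: even-index sum = 176 mod 256 = 176; odd-index sum = 139 mod 256 = 139 → b0 8b.
Outer hash (recomputed tag): even-index sum = 327 mod 256 = 71; odd-index sum = 268 mod 256 = 12 → 47 0c.
Recomputed tag = 470c; claimed = 4706 → mismatch.

invalid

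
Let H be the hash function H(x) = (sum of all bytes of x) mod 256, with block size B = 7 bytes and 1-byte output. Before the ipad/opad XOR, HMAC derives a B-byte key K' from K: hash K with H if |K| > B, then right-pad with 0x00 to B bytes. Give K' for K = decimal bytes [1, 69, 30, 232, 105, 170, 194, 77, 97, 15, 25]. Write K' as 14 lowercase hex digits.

|K| = 11 > B = 7, so first hash the key.
H(K): sum = 1+69+30+232+105+170+194+77+97+15+25 = 1015; mod 256 = 247 → f7.
Zero-pad H(K) = f7 to 7 bytes: K' = f7 00 00 00 00 00 00.

f7000000000000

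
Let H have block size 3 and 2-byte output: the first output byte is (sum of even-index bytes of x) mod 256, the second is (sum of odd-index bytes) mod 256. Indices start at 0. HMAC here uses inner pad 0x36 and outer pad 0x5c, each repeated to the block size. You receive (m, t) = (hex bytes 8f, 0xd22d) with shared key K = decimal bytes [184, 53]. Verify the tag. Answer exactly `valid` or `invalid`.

Key decimal bytes [184, 53] = b8 35 is 2 bytes ≤ B = 3; zero-pad to 3 bytes: K' = b8 35 00.
K' ⊕ ipad = 8e 03 36; K' ⊕ opad = e4 69 5c.
Inner hash: even-index sum = 196 mod 256 = 196; odd-index sum = 146 mod 256 = 146 → c4 92.
Outer hash (recomputed tag): even-index sum = 466 mod 256 = 210; odd-index sum = 301 mod 256 = 45 → d2 2d.
Recomputed tag = d22d; claimed = d22d → match.

valid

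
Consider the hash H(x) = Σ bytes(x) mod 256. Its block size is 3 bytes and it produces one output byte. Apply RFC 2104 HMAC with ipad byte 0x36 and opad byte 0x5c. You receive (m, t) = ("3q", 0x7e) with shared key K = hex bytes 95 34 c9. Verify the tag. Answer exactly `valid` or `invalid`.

invalid

Key hex bytes 95 34 c9 is exactly B = 3 bytes: K' = 95 34 c9.
K' ⊕ ipad = a3 02 ff; K' ⊕ opad = c9 68 95.
Inner hash: sum = 163+2+255+51+113 = 584; mod 256 = 72 → 48.
Outer hash (recomputed tag): sum = 201+104+149+72 = 526; mod 256 = 14 → 0e.
Recomputed tag = 0e; claimed = 7e → mismatch.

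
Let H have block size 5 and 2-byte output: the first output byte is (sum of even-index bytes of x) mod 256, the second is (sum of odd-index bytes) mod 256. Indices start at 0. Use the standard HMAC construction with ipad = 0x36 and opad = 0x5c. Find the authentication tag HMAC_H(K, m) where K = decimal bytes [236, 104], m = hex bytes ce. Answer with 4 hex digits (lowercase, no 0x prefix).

cad6

Key decimal bytes [236, 104] = ec 68 is 2 bytes ≤ B = 5; zero-pad to 5 bytes: K' = ec 68 00 00 00.
K' ⊕ ipad = da 5e 36 36 36.  K' ⊕ opad = b0 34 5c 5c 5c.
Inner input = (K'⊕ipad) ∥ m = da 5e 36 36 36 ∥ ce.
Inner hash: even-index sum = 326 mod 256 = 70; odd-index sum = 354 mod 256 = 98 → 46 62.
Outer input = (K'⊕opad) ∥ inner = b0 34 5c 5c 5c ∥ 46 62.
Outer hash (tag): even-index sum = 458 mod 256 = 202; odd-index sum = 214 mod 256 = 214 → ca d6.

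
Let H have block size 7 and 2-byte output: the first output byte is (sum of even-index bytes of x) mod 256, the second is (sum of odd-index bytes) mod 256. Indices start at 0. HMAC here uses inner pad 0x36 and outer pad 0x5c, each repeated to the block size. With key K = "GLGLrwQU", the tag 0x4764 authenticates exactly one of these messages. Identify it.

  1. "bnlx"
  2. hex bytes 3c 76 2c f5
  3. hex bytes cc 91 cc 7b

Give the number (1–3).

2

Key "GLGLrwQU" = 47 4c 47 4c 72 77 51 55 is 8 bytes > B = 7, so hash it first: H(key) = 51 64, then zero-pad to 7 bytes: K' = 51 64 00 00 00 00 00.
K' ⊕ ipad = 67 52 36 36 36 36 36; K' ⊕ opad = 0d 38 5c 5c 5c 5c 5c.
m1: inner = H(67 52 36 36 36 36 36 62 6e 6c 78) = ef 8c; tag = H(0d 38 5c 5c 5c 5c 5c ef 8c) = addf
m2: inner = H(67 52 36 36 36 36 36 3c 76 2c f5) = 74 26; tag = H(0d 38 5c 5c 5c 5c 5c 74 26) = 4764 ← matches
m3: inner = H(67 52 36 36 36 36 36 cc 91 cc 7b) = 15 56; tag = H(0d 38 5c 5c 5c 5c 5c 15 56) = 7705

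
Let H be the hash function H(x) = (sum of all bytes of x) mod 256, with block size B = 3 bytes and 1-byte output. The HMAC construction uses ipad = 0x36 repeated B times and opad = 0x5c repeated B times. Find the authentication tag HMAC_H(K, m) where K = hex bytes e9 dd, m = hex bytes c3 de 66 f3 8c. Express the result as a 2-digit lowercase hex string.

Key hex bytes e9 dd is 2 bytes ≤ B = 3; zero-pad to 3 bytes: K' = e9 dd 00.
K' ⊕ ipad = df eb 36.  K' ⊕ opad = b5 81 5c.
Inner input = (K'⊕ipad) ∥ m = df eb 36 ∥ c3 de 66 f3 8c.
Inner hash: sum = 223+235+54+195+222+102+243+140 = 1414; mod 256 = 134 → 86.
Outer input = (K'⊕opad) ∥ inner = b5 81 5c ∥ 86.
Outer hash (tag): sum = 181+129+92+134 = 536; mod 256 = 24 → 18.

18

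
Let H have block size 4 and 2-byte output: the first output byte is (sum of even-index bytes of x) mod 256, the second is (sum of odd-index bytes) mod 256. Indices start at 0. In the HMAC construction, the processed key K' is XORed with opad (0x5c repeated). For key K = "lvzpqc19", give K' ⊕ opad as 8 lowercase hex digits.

Key "lvzpqc19" = 6c 76 7a 70 71 63 31 39 is 8 bytes > B = 4, so hash it first: H(key) = 88 82, then zero-pad to 4 bytes: K' = 88 82 00 00.
XOR each byte with 0x5c: 88⊕5c=d4, 82⊕5c=de, 00⊕5c=5c, 00⊕5c=5c.

d4de5c5c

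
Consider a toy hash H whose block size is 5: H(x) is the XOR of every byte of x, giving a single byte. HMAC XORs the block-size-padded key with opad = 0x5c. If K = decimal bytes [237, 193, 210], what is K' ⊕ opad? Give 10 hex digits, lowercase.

b19d8e5c5c

Key decimal bytes [237, 193, 210] = ed c1 d2 is 3 bytes ≤ B = 5; zero-pad to 5 bytes: K' = ed c1 d2 00 00.
XOR each byte with 0x5c: ed⊕5c=b1, c1⊕5c=9d, d2⊕5c=8e, 00⊕5c=5c, 00⊕5c=5c.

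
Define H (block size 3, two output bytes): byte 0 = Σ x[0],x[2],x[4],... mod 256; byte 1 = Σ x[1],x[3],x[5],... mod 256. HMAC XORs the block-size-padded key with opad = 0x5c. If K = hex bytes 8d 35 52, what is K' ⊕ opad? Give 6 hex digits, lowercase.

d1690e

Key hex bytes 8d 35 52 is exactly B = 3 bytes: K' = 8d 35 52.
XOR each byte with 0x5c: 8d⊕5c=d1, 35⊕5c=69, 52⊕5c=0e.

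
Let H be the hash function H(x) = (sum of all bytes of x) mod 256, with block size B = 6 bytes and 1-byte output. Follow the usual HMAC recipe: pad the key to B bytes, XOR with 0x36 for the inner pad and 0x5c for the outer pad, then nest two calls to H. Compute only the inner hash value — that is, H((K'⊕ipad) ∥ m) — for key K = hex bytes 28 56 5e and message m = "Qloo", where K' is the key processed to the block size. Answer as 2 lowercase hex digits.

Key hex bytes 28 56 5e is 3 bytes ≤ B = 6; zero-pad to 6 bytes: K' = 28 56 5e 00 00 00.
K' ⊕ ipad = 1e 60 68 36 36 36.
Inner input = 1e 60 68 36 36 36 ∥ 51 6c 6f 6f.
Inner hash: sum = 30+96+104+54+54+54+81+108+111+111 = 803; mod 256 = 35 → 23.

23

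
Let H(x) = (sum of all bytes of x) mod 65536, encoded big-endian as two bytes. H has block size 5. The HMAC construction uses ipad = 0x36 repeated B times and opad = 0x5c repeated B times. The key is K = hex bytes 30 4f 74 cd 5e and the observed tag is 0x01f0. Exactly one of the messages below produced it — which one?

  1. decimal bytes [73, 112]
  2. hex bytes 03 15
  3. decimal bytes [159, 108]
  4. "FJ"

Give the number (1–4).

4

Key hex bytes 30 4f 74 cd 5e is exactly B = 5 bytes: K' = 30 4f 74 cd 5e.
K' ⊕ ipad = 06 79 42 fb 68; K' ⊕ opad = 6c 13 28 91 02.
m1: inner = H(06 79 42 fb 68 49 70) = 02 dd; tag = H(6c 13 28 91 02 02 dd) = 0219
m2: inner = H(06 79 42 fb 68 03 15) = 02 3c; tag = H(6c 13 28 91 02 02 3c) = 0178
m3: inner = H(06 79 42 fb 68 9f 6c) = 03 2f; tag = H(6c 13 28 91 02 03 2f) = 016c
m4: inner = H(06 79 42 fb 68 46 4a) = 02 b4; tag = H(6c 13 28 91 02 02 b4) = 01f0 ← matches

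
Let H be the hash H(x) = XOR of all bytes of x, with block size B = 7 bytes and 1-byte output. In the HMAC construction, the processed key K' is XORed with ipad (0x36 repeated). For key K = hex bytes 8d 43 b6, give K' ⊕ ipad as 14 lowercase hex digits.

bb758036363636

Key hex bytes 8d 43 b6 is 3 bytes ≤ B = 7; zero-pad to 7 bytes: K' = 8d 43 b6 00 00 00 00.
XOR each byte with 0x36: 8d⊕36=bb, 43⊕36=75, b6⊕36=80, 00⊕36=36, 00⊕36=36, 00⊕36=36, 00⊕36=36.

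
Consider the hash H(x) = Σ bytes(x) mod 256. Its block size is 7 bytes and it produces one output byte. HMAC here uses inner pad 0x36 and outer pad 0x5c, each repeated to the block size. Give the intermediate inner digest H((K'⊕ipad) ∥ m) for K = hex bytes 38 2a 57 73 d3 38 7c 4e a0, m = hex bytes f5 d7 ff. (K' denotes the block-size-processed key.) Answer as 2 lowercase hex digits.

a6

Key hex bytes 38 2a 57 73 d3 38 7c 4e a0 is 9 bytes > B = 7, so hash it first: H(key) = a1, then zero-pad to 7 bytes: K' = a1 00 00 00 00 00 00.
K' ⊕ ipad = 97 36 36 36 36 36 36.
Inner input = 97 36 36 36 36 36 36 ∥ f5 d7 ff.
Inner hash: sum = 151+54+54+54+54+54+54+245+215+255 = 1190; mod 256 = 166 → a6.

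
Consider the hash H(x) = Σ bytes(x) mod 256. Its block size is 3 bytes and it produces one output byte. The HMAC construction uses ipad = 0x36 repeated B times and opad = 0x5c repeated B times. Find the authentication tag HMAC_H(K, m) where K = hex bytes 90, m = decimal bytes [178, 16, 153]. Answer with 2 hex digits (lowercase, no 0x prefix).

f1

Key hex bytes 90 is 1 byte ≤ B = 3; zero-pad to 3 bytes: K' = 90 00 00.
K' ⊕ ipad = a6 36 36.  K' ⊕ opad = cc 5c 5c.
Inner input = (K'⊕ipad) ∥ m = a6 36 36 ∥ b2 10 99.
Inner hash: sum = 166+54+54+178+16+153 = 621; mod 256 = 109 → 6d.
Outer input = (K'⊕opad) ∥ inner = cc 5c 5c ∥ 6d.
Outer hash (tag): sum = 204+92+92+109 = 497; mod 256 = 241 → f1.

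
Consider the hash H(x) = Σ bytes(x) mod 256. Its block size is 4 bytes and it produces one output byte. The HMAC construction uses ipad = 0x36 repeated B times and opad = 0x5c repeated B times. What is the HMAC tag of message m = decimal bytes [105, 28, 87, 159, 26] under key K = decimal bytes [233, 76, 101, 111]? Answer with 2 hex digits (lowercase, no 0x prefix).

cb

Key decimal bytes [233, 76, 101, 111] = e9 4c 65 6f is exactly B = 4 bytes: K' = e9 4c 65 6f.
K' ⊕ ipad = df 7a 53 59.  K' ⊕ opad = b5 10 39 33.
Inner input = (K'⊕ipad) ∥ m = df 7a 53 59 ∥ 69 1c 57 9f 1a.
Inner hash: sum = 223+122+83+89+105+28+87+159+26 = 922; mod 256 = 154 → 9a.
Outer input = (K'⊕opad) ∥ inner = b5 10 39 33 ∥ 9a.
Outer hash (tag): sum = 181+16+57+51+154 = 459; mod 256 = 203 → cb.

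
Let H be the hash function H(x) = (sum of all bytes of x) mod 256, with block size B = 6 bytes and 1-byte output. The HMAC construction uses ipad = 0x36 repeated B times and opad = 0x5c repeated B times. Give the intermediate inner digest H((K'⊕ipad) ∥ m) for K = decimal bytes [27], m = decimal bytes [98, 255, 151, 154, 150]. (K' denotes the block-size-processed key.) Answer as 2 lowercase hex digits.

63

Key decimal bytes [27] = 1b is 1 byte ≤ B = 6; zero-pad to 6 bytes: K' = 1b 00 00 00 00 00.
K' ⊕ ipad = 2d 36 36 36 36 36.
Inner input = 2d 36 36 36 36 36 ∥ 62 ff 97 9a 96.
Inner hash: sum = 45+54+54+54+54+54+98+255+151+154+150 = 1123; mod 256 = 99 → 63.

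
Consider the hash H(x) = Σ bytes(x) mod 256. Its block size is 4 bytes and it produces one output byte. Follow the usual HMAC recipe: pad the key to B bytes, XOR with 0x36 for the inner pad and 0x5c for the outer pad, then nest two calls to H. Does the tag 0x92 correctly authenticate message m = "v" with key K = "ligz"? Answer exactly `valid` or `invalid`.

Key "ligz" = 6c 69 67 7a is exactly B = 4 bytes: K' = 6c 69 67 7a.
K' ⊕ ipad = 5a 5f 51 4c; K' ⊕ opad = 30 35 3b 26.
Inner hash: sum = 90+95+81+76+118 = 460; mod 256 = 204 → cc.
Outer hash (recomputed tag): sum = 48+53+59+38+204 = 402; mod 256 = 146 → 92.
Recomputed tag = 92; claimed = 92 → match.

valid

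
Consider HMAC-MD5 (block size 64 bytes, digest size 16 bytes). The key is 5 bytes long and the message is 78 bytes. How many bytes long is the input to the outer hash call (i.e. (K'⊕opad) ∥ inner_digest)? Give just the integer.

80

Key is 5 ≤ 64 bytes, zero-padded: |K'| = 64.
Outer input = (K'⊕opad) ∥ H(inner) → 64 + 16 = 80 bytes.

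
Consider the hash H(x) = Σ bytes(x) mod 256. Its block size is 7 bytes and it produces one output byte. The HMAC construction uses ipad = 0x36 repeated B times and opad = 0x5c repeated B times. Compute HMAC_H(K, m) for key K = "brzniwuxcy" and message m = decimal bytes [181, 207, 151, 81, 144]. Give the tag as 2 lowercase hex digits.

Key "brzniwuxcy" = 62 72 7a 6e 69 77 75 78 63 79 is 10 bytes > B = 7, so hash it first: H(key) = 65, then zero-pad to 7 bytes: K' = 65 00 00 00 00 00 00.
K' ⊕ ipad = 53 36 36 36 36 36 36.  K' ⊕ opad = 39 5c 5c 5c 5c 5c 5c.
Inner input = (K'⊕ipad) ∥ m = 53 36 36 36 36 36 36 ∥ b5 cf 97 51 90.
Inner hash: sum = 83+54+54+54+54+54+54+181+207+151+81+144 = 1171; mod 256 = 147 → 93.
Outer input = (K'⊕opad) ∥ inner = 39 5c 5c 5c 5c 5c 5c ∥ 93.
Outer hash (tag): sum = 57+92+92+92+92+92+92+147 = 756; mod 256 = 244 → f4.

f4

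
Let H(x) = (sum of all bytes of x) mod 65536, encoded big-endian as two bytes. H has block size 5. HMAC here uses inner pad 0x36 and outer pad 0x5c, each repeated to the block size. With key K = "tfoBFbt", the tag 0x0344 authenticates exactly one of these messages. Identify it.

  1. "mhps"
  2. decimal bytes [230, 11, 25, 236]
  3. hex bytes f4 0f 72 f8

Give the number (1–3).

Key "tfoBFbt" = 74 66 6f 42 46 62 74 is 7 bytes > B = 5, so hash it first: H(key) = 02 a7, then zero-pad to 5 bytes: K' = 02 a7 00 00 00.
K' ⊕ ipad = 34 91 36 36 36; K' ⊕ opad = 5e fb 5c 5c 5c.
m1: inner = H(34 91 36 36 36 6d 68 70 73) = 03 1f; tag = H(5e fb 5c 5c 5c 03 1f) = 028f
m2: inner = H(34 91 36 36 36 e6 0b 19 ec) = 03 5d; tag = H(5e fb 5c 5c 5c 03 5d) = 02cd
m3: inner = H(34 91 36 36 36 f4 0f 72 f8) = 03 d4; tag = H(5e fb 5c 5c 5c 03 d4) = 0344 ← matches

3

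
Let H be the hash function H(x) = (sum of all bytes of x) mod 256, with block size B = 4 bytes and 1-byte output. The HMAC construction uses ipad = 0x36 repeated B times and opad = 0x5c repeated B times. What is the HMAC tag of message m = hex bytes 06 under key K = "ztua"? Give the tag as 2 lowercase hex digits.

Key "ztua" = 7a 74 75 61 is exactly B = 4 bytes: K' = 7a 74 75 61.
K' ⊕ ipad = 4c 42 43 57.  K' ⊕ opad = 26 28 29 3d.
Inner input = (K'⊕ipad) ∥ m = 4c 42 43 57 ∥ 06.
Inner hash: sum = 76+66+67+87+6 = 302; mod 256 = 46 → 2e.
Outer input = (K'⊕opad) ∥ inner = 26 28 29 3d ∥ 2e.
Outer hash (tag): sum = 38+40+41+61+46 = 226 → e2.

e2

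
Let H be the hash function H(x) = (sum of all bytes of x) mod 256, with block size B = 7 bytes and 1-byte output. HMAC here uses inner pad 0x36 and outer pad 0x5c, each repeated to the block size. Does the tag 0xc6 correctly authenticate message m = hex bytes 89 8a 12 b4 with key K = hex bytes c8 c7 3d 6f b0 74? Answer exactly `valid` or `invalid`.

Key hex bytes c8 c7 3d 6f b0 74 is 6 bytes ≤ B = 7; zero-pad to 7 bytes: K' = c8 c7 3d 6f b0 74 00.
K' ⊕ ipad = fe f1 0b 59 86 42 36; K' ⊕ opad = 94 9b 61 33 ec 28 5c.
Inner hash: sum = 254+241+11+89+134+66+54+137+138+18+180 = 1322; mod 256 = 42 → 2a.
Outer hash (recomputed tag): sum = 148+155+97+51+236+40+92+42 = 861; mod 256 = 93 → 5d.
Recomputed tag = 5d; claimed = c6 → mismatch.

invalid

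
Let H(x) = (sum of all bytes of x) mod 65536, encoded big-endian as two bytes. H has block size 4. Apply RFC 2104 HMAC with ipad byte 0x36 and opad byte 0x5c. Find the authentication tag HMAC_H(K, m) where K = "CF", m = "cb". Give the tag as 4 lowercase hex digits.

Key "CF" = 43 46 is 2 bytes ≤ B = 4; zero-pad to 4 bytes: K' = 43 46 00 00.
K' ⊕ ipad = 75 70 36 36.  K' ⊕ opad = 1f 1a 5c 5c.
Inner input = (K'⊕ipad) ∥ m = 75 70 36 36 ∥ 63 62.
Inner hash: sum = 117+112+54+54+99+98 = 534 → 02 16.
Outer input = (K'⊕opad) ∥ inner = 1f 1a 5c 5c ∥ 02 16.
Outer hash (tag): sum = 31+26+92+92+2+22 = 265 → 01 09.

0109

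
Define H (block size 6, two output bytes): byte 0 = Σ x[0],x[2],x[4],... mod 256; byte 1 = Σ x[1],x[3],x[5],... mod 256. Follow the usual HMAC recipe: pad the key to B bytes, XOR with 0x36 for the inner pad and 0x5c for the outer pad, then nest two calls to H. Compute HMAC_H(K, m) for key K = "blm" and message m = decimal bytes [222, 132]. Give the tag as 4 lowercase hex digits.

8e32

Key "blm" = 62 6c 6d is 3 bytes ≤ B = 6; zero-pad to 6 bytes: K' = 62 6c 6d 00 00 00.
K' ⊕ ipad = 54 5a 5b 36 36 36.  K' ⊕ opad = 3e 30 31 5c 5c 5c.
Inner input = (K'⊕ipad) ∥ m = 54 5a 5b 36 36 36 ∥ de 84.
Inner hash: even-index sum = 451 mod 256 = 195; odd-index sum = 330 mod 256 = 74 → c3 4a.
Outer input = (K'⊕opad) ∥ inner = 3e 30 31 5c 5c 5c ∥ c3 4a.
Outer hash (tag): even-index sum = 398 mod 256 = 142; odd-index sum = 306 mod 256 = 50 → 8e 32.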